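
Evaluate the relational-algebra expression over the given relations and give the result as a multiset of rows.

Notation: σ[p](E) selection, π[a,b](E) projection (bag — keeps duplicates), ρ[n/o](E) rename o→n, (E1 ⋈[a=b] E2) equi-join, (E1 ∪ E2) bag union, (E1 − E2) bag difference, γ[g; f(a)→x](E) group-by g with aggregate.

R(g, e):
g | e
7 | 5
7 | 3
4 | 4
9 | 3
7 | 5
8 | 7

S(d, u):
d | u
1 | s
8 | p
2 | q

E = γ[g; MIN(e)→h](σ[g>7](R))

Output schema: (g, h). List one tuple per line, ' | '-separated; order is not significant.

Row counts bottom-up:
  R → 6
  σ[g>7](R) → 2
  γ[g; MIN(e)→h](σ[g>7](R)) → 2

== RESULT ==
g | h
8 | 7
9 | 3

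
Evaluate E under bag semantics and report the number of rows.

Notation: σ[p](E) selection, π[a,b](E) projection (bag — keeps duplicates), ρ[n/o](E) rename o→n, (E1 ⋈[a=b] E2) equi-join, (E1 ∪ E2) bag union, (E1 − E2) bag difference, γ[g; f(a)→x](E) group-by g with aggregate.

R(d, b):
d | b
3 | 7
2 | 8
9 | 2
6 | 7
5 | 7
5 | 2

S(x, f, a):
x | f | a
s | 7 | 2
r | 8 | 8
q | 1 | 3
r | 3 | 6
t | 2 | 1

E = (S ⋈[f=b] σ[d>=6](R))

Stepwise |·|:
  S → 5
  R → 6
  σ[d>=6](R) → 2
  (S ⋈[f=b] σ[d>=6](R)) → 2

|E| = 2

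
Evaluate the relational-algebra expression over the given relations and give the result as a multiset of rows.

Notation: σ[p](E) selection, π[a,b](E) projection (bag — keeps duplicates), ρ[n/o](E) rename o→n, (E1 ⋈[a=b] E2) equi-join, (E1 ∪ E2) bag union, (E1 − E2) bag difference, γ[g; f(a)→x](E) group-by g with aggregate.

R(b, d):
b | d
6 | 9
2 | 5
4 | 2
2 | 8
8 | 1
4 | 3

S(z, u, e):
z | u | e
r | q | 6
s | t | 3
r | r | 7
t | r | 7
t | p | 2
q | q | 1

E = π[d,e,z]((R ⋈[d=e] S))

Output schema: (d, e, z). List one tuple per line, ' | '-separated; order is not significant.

Subexpression sizes:
  R → 6
  S → 6
  (R ⋈[d=e] S) → 3
  π[d,e,z]((R ⋈[d=e] S)) → 3

== RESULT ==
d | e | z
1 | 1 | q
2 | 2 | t
3 | 3 | s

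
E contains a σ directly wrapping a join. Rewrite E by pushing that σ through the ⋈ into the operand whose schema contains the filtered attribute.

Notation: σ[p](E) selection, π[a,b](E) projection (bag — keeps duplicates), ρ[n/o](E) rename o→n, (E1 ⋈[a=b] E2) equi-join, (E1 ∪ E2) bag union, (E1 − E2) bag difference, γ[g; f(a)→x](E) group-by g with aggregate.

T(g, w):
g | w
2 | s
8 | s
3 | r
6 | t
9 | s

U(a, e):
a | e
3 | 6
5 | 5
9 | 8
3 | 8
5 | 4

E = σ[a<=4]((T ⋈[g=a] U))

σ filters on a, owned by the right side.
E' = (T ⋈[g=a] σ[a<=4](U))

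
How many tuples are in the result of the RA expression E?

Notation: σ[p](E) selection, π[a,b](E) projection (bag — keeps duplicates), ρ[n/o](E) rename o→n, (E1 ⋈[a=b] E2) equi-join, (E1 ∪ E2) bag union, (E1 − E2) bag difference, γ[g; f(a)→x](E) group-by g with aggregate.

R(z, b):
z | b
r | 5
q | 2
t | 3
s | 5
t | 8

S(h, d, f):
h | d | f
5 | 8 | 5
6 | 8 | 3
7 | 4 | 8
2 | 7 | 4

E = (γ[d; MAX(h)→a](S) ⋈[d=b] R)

Subexpression sizes:
  S → 4
  γ[d; MAX(h)→a](S) → 3
  R → 5
  (γ[d; MAX(h)→a](S) ⋈[d=b] R) → 1

|E| = 1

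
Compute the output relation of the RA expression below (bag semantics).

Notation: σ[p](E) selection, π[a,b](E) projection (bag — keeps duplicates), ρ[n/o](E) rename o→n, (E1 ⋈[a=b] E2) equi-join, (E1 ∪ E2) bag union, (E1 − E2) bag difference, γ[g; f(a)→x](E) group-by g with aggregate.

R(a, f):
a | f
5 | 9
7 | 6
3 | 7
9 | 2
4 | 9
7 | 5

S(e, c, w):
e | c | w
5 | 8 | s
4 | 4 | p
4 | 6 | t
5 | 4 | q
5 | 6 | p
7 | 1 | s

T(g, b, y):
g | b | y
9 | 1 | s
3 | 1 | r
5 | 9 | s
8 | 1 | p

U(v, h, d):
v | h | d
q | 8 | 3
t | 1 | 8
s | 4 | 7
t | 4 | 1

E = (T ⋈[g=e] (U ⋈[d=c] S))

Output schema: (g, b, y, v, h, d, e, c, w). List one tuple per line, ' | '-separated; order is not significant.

Stepwise |·|:
  T → 4
  U → 4
  S → 6
  (U ⋈[d=c] S) → 2
  (T ⋈[g=e] (U ⋈[d=c] S)) → 1

== RESULT ==
g | b | y | v | h | d | e | c | w
5 | 9 | s | t | 1 | 8 | 5 | 8 | s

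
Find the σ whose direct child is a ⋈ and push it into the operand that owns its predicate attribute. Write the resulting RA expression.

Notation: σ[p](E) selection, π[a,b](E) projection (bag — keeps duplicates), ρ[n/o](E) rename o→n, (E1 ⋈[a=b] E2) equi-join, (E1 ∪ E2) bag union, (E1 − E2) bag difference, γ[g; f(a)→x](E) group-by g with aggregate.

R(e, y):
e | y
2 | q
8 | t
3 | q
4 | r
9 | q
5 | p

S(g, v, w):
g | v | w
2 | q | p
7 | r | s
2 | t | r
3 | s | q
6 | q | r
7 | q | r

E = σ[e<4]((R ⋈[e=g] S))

σ filters on e, owned by the left side.
E' = (σ[e<4](R) ⋈[e=g] S)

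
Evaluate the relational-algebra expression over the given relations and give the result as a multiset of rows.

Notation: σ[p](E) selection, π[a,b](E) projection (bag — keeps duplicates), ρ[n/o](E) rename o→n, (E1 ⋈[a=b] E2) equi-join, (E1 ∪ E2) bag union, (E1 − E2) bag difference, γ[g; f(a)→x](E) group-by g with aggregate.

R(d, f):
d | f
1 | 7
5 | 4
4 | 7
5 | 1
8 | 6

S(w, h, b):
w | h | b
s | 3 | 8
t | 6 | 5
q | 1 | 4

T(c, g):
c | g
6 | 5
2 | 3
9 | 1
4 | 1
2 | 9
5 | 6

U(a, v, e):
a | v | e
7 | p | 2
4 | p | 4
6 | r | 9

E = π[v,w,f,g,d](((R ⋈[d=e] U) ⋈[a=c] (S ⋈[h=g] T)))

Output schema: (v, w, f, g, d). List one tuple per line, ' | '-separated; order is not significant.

Per-node cardinality:
  R → 5
  U → 3
  (R ⋈[d=e] U) → 1
  S → 3
  T → 6
  (S ⋈[h=g] T) → 4
  ((R ⋈[d=e] U) ⋈[a=c] (S ⋈[h=g] T)) → 1
  π[v,w,f,g,d](((R ⋈[d=e] U) ⋈[a=c] (S ⋈[h=g] T))) → 1

== RESULT ==
v | w | f | g | d
p | q | 7 | 1 | 4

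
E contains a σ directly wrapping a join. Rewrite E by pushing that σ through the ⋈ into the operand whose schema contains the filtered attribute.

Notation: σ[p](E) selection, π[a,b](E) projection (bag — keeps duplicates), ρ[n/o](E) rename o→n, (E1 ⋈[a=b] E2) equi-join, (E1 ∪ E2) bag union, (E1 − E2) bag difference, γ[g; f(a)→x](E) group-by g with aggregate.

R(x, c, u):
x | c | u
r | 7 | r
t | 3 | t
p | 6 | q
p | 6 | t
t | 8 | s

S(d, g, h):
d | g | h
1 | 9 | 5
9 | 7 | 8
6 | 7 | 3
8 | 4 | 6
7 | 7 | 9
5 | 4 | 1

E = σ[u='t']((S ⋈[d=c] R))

σ filters on u, owned by the right side.
E' = (S ⋈[d=c] σ[u='t'](R))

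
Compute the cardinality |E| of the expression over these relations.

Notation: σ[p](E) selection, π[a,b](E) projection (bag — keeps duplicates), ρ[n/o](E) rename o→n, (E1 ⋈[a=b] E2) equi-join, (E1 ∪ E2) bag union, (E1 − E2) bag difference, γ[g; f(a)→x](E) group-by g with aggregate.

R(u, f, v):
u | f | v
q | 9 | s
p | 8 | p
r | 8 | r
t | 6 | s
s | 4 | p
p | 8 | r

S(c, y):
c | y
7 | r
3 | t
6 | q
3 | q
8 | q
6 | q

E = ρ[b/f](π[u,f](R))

Subexpression sizes:
  R → 6
  π[u,f](R) → 6
  ρ[b/f](π[u,f](R)) → 6

|E| = 6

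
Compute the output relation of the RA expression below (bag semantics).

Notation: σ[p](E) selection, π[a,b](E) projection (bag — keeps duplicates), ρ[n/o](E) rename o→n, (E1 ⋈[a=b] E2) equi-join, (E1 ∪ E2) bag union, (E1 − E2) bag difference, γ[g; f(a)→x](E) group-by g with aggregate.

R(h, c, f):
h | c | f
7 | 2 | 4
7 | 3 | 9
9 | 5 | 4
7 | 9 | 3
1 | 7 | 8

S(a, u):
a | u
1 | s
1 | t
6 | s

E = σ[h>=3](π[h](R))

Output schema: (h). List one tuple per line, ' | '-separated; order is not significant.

Subexpression sizes:
  R → 5
  π[h](R) → 5
  σ[h>=3](π[h](R)) → 4

== RESULT ==
h
7
7
7
9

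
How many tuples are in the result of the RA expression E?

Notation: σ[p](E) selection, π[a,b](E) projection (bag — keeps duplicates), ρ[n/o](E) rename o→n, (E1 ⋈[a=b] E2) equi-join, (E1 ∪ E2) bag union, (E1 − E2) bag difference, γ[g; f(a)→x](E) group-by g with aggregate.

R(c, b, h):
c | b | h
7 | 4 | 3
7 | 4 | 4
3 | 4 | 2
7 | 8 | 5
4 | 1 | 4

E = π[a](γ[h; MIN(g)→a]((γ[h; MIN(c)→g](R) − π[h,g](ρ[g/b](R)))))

Row counts bottom-up:
  R → 5
  γ[h; MIN(c)→g](R) → 4
  R → 5
  ρ[g/b](R) → 5
  π[h,g](ρ[g/b](R)) → 5
  (γ[h; MIN(c)→g](R) − π[h,g](ρ[g/b](R))) → 3
  γ[h; MIN(g)→a]((γ[h; MIN(c)→g](R) − π[h,g](ρ[g/b](R)))) → 3
  π[a](γ[h; MIN(g)→a]((γ[h; MIN(c)→g](R) − π[h,g](ρ[g/b](R))))) → 3

|E| = 3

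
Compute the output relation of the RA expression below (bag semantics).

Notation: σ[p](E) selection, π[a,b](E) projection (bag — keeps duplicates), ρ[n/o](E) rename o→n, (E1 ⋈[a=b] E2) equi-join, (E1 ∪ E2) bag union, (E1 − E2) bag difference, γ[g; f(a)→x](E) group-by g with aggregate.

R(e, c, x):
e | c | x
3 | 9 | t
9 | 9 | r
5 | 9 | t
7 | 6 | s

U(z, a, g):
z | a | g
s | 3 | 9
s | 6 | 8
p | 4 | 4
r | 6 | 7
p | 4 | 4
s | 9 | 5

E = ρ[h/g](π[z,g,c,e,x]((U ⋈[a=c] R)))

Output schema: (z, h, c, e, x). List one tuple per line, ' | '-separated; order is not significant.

Per-node cardinality:
  U → 6
  R → 4
  (U ⋈[a=c] R) → 5
  π[z,g,c,e,x]((U ⋈[a=c] R)) → 5
  ρ[h/g](π[z,g,c,e,x]((U ⋈[a=c] R))) → 5

== RESULT ==
z | h | c | e | x
r | 7 | 6 | 7 | s
s | 5 | 9 | 3 | t
s | 5 | 9 | 5 | t
s | 5 | 9 | 9 | r
s | 8 | 6 | 7 | s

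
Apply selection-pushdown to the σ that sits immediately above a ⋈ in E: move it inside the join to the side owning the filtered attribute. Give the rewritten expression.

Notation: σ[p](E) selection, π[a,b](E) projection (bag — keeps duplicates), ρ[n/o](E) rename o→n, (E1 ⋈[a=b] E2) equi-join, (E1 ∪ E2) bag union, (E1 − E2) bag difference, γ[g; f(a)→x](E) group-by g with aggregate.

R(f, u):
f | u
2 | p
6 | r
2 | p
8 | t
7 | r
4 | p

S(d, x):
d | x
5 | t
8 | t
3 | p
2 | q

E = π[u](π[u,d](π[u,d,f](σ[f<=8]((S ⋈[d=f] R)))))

σ filters on f, owned by the right side.
E' = π[u](π[u,d](π[u,d,f]((S ⋈[d=f] σ[f<=8](R)))))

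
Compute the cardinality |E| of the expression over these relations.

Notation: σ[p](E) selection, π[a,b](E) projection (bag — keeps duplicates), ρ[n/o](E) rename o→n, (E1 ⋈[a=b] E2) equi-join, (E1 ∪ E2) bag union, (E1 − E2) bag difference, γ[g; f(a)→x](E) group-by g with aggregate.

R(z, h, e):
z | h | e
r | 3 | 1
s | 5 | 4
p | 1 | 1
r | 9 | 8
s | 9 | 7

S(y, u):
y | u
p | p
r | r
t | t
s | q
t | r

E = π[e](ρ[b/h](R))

Subexpression sizes:
  R → 5
  ρ[b/h](R) → 5
  π[e](ρ[b/h](R)) → 5

|E| = 5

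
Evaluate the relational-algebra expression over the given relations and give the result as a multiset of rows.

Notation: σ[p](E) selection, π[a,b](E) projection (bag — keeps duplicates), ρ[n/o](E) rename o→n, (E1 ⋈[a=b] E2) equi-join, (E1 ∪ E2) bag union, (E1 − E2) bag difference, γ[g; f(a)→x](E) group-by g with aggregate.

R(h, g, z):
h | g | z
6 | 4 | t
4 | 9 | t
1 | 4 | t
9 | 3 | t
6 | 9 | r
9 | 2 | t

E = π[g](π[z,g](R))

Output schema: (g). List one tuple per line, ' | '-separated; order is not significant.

Per-node cardinality:
  R → 6
  π[z,g](R) → 6
  π[g](π[z,g](R)) → 6

== RESULT ==
g
2
3
4
4
9
9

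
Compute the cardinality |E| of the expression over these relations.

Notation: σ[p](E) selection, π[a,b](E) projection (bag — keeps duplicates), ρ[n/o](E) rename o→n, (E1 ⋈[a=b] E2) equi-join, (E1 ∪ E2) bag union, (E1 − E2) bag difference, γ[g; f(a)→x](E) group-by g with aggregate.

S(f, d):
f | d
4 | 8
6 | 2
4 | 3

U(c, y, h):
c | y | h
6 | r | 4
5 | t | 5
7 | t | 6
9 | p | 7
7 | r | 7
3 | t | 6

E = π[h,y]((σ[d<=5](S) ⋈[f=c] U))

Subexpression sizes:
  S → 3
  σ[d<=5](S) → 2
  U → 6
  (σ[d<=5](S) ⋈[f=c] U) → 1
  π[h,y]((σ[d<=5](S) ⋈[f=c] U)) → 1

|E| = 1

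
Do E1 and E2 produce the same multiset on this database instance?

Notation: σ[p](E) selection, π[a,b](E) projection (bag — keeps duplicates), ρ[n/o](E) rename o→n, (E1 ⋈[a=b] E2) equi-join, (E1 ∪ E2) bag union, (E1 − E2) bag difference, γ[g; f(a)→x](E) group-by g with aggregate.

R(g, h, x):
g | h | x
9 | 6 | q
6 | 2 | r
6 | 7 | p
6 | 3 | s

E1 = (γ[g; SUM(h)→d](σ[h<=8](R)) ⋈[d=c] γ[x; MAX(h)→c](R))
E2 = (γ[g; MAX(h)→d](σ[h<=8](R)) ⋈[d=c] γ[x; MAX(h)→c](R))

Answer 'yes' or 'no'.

E1 per-node cardinality:
  R → 4
  σ[h<=8](R) → 4
  γ[g; SUM(h)→d](σ[h<=8](R)) → 2
  R → 4
  γ[x; MAX(h)→c](R) → 4
  (γ[g; SUM(h)→d](σ[h<=8](R)) ⋈[d=c] γ[x; MAX(h)→c](R)) → 1
E2 per-node cardinality:
  R → 4
  σ[h<=8](R) → 4
  γ[g; MAX(h)→d](σ[h<=8](R)) → 2
  R → 4
  γ[x; MAX(h)→c](R) → 4
  (γ[g; MAX(h)→d](σ[h<=8](R)) ⋈[d=c] γ[x; MAX(h)→c](R)) → 2

E1 result:
g | d | x | c
9 | 6 | q | 6
E2 result:
g | d | x | c
6 | 7 | p | 7
9 | 6 | q | 6
Witness: (6, 7, 'p', 7) appears 0× in E1 but 1× in E2.

no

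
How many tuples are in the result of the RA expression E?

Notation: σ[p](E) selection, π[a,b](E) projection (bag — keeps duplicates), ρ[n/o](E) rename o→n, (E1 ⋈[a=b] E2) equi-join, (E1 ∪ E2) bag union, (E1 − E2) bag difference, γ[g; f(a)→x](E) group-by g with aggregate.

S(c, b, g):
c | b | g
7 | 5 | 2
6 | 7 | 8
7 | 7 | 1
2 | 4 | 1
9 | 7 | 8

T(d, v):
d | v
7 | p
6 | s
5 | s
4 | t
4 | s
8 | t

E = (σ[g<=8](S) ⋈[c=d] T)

Row counts bottom-up:
  S → 5
  σ[g<=8](S) → 5
  T → 6
  (σ[g<=8](S) ⋈[c=d] T) → 3

|E| = 3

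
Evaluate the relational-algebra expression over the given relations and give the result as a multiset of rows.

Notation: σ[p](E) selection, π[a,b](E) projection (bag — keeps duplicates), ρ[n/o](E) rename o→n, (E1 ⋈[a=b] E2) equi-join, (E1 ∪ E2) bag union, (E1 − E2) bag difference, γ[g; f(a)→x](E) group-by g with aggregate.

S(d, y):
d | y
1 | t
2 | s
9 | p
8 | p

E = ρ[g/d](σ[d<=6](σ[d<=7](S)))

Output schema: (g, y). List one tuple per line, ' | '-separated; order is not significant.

Per-node cardinality:
  S → 4
  σ[d<=7](S) → 2
  σ[d<=6](σ[d<=7](S)) → 2
  ρ[g/d](σ[d<=6](σ[d<=7](S))) → 2

== RESULT ==
g | y
1 | t
2 | s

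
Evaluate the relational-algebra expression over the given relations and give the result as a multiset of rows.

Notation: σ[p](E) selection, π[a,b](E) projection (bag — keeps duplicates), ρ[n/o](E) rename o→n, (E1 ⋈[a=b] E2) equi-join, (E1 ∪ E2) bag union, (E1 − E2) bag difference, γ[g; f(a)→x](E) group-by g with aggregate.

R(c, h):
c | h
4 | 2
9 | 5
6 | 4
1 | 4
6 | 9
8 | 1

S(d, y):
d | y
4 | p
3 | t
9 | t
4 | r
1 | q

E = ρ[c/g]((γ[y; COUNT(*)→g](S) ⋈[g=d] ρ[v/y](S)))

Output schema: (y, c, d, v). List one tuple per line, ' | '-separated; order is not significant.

Stepwise |·|:
  S → 5
  γ[y; COUNT(*)→g](S) → 4
  S → 5
  ρ[v/y](S) → 5
  (γ[y; COUNT(*)→g](S) ⋈[g=d] ρ[v/y](S)) → 3
  ρ[c/g]((γ[y; COUNT(*)→g](S) ⋈[g=d] ρ[v/y](S))) → 3

== RESULT ==
y | c | d | v
p | 1 | 1 | q
q | 1 | 1 | q
r | 1 | 1 | q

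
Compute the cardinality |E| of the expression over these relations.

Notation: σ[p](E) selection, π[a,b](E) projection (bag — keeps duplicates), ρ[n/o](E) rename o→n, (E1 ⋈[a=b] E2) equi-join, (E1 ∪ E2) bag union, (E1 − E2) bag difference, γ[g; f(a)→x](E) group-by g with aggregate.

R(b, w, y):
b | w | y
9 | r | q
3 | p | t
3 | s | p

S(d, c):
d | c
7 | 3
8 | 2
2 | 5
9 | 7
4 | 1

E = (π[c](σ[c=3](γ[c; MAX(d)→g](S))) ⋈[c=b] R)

Row counts bottom-up:
  S → 5
  γ[c; MAX(d)→g](S) → 5
  σ[c=3](γ[c; MAX(d)→g](S)) → 1
  π[c](σ[c=3](γ[c; MAX(d)→g](S))) → 1
  R → 3
  (π[c](σ[c=3](γ[c; MAX(d)→g](S))) ⋈[c=b] R) → 2

|E| = 2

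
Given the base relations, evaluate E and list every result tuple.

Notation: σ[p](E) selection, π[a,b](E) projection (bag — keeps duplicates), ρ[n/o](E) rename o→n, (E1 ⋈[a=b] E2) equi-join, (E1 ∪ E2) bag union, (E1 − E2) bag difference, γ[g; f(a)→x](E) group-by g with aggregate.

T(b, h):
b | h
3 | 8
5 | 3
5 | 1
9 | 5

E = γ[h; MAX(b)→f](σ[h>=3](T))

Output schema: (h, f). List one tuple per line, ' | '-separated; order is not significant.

Stepwise |·|:
  T → 4
  σ[h>=3](T) → 3
  γ[h; MAX(b)→f](σ[h>=3](T)) → 3

== RESULT ==
h | f
3 | 5
5 | 9
8 | 3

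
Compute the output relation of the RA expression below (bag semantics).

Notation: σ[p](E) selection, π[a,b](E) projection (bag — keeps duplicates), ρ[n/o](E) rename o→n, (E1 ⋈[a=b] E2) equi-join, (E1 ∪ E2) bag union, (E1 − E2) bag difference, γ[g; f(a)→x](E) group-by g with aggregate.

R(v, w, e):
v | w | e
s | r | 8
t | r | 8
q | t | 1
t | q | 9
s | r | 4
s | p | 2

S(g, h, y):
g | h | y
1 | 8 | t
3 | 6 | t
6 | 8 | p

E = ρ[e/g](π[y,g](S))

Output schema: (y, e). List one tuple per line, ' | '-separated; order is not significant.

Row counts bottom-up:
  S → 3
  π[y,g](S) → 3
  ρ[e/g](π[y,g](S)) → 3

== RESULT ==
y | e
p | 6
t | 1
t | 3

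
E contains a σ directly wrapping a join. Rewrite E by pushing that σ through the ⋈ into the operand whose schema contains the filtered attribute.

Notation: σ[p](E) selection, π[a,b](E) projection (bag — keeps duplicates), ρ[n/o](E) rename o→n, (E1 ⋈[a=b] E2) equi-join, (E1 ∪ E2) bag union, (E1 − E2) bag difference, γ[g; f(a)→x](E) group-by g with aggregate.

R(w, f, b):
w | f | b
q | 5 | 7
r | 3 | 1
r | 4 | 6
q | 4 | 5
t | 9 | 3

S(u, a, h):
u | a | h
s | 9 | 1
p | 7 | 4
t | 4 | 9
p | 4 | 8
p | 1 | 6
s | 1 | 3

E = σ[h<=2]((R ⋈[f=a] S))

σ filters on h, owned by the right side.
E' = (R ⋈[f=a] σ[h<=2](S))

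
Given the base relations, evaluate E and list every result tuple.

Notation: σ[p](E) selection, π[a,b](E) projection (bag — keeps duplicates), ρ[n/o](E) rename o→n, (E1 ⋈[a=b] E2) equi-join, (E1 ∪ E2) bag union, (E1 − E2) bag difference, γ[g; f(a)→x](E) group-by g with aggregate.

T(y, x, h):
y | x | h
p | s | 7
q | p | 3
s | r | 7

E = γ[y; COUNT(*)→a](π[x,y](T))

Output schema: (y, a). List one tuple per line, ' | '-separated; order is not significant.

Subexpression sizes:
  T → 3
  π[x,y](T) → 3
  γ[y; COUNT(*)→a](π[x,y](T)) → 3

== RESULT ==
y | a
p | 1
q | 1
s | 1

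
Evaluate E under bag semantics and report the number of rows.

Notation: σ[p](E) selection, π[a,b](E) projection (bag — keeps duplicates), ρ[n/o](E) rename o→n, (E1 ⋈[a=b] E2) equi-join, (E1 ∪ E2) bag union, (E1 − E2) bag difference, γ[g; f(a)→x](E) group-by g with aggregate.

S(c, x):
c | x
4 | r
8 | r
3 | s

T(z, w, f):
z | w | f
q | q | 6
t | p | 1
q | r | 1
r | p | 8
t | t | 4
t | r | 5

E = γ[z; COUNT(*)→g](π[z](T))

Subexpression sizes:
  T → 6
  π[z](T) → 6
  γ[z; COUNT(*)→g](π[z](T)) → 3

|E| = 3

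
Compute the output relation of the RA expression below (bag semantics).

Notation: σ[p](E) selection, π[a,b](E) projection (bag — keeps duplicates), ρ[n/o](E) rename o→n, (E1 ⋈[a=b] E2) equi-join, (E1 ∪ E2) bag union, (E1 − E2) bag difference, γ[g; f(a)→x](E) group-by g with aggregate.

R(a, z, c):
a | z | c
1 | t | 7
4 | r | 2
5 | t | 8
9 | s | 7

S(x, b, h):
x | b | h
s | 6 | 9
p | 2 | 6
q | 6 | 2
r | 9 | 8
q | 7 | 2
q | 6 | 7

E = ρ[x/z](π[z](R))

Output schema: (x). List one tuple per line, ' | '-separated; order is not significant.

Stepwise |·|:
  R → 4
  π[z](R) → 4
  ρ[x/z](π[z](R)) → 4

== RESULT ==
x
r
s
t
t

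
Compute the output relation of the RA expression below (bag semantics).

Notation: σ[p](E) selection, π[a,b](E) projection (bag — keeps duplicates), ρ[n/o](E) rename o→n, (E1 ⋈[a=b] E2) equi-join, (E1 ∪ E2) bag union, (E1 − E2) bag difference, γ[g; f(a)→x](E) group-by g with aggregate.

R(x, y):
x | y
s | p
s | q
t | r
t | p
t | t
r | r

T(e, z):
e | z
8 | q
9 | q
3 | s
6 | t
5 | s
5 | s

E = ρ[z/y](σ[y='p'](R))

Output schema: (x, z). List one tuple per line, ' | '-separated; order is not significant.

Subexpression sizes:
  R → 6
  σ[y='p'](R) → 2
  ρ[z/y](σ[y='p'](R)) → 2

== RESULT ==
x | z
s | p
t | p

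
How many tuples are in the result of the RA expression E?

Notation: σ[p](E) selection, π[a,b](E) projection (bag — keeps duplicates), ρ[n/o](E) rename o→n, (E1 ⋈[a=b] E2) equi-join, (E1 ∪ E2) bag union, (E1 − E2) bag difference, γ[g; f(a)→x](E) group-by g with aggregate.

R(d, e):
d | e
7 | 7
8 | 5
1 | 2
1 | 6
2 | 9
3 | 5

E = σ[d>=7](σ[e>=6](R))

Per-node cardinality:
  R → 6
  σ[e>=6](R) → 3
  σ[d>=7](σ[e>=6](R)) → 1

|E| = 1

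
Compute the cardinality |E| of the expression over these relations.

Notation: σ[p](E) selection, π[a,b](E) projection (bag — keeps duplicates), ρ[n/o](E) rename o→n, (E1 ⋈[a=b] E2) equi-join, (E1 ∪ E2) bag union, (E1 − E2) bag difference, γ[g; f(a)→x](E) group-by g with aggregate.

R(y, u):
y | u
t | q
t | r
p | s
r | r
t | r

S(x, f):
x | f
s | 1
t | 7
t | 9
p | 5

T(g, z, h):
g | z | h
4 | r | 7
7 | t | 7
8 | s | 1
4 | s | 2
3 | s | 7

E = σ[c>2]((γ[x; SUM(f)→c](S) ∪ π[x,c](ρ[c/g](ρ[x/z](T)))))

Subexpression sizes:
  S → 4
  γ[x; SUM(f)→c](S) → 3
  T → 5
  ρ[x/z](T) → 5
  ρ[c/g](ρ[x/z](T)) → 5
  π[x,c](ρ[c/g](ρ[x/z](T))) → 5
  (γ[x; SUM(f)→c](S) ∪ π[x,c](ρ[c/g](ρ[x/z](T)))) → 8
  σ[c>2]((γ[x; SUM(f)→c](S) ∪ π[x,c](ρ[c/g](ρ[x/z](T))))) → 7

|E| = 7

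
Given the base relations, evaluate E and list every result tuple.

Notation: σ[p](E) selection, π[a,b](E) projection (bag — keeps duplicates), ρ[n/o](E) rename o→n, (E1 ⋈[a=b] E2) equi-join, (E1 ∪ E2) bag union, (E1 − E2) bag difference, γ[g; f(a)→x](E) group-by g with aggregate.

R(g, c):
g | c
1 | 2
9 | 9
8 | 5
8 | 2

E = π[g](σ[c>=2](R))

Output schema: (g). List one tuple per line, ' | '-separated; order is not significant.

Stepwise |·|:
  R → 4
  σ[c>=2](R) → 4
  π[g](σ[c>=2](R)) → 4

== RESULT ==
g
1
8
8
9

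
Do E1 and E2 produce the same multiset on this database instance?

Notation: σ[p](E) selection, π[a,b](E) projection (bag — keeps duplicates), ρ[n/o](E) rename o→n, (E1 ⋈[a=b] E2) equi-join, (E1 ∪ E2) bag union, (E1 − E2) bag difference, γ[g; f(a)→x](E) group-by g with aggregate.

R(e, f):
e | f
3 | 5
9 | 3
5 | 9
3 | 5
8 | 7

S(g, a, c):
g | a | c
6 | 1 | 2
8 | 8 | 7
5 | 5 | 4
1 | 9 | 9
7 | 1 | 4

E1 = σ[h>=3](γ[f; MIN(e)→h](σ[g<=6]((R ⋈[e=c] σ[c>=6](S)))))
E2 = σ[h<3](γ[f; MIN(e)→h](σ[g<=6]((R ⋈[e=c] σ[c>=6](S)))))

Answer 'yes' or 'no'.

E1 subexpression sizes:
  R → 5
  S → 5
  σ[c>=6](S) → 2
  (R ⋈[e=c] σ[c>=6](S)) → 1
  σ[g<=6]((R ⋈[e=c] σ[c>=6](S))) → 1
  γ[f; MIN(e)→h](σ[g<=6]((R ⋈[e=c] σ[c>=6](S)))) → 1
  σ[h>=3](γ[f; MIN(e)→h](σ[g<=6]((R ⋈[e=c] σ[c>=6](S))))) → 1
E2 subexpression sizes:
  R → 5
  S → 5
  σ[c>=6](S) → 2
  (R ⋈[e=c] σ[c>=6](S)) → 1
  σ[g<=6]((R ⋈[e=c] σ[c>=6](S))) → 1
  γ[f; MIN(e)→h](σ[g<=6]((R ⋈[e=c] σ[c>=6](S)))) → 1
  σ[h<3](γ[f; MIN(e)→h](σ[g<=6]((R ⋈[e=c] σ[c>=6](S))))) → 0

E1 result:
f | h
3 | 9
E2 result:
f | h
(0 rows)
Witness: (3, 9) appears 1× in E1 but 0× in E2.

no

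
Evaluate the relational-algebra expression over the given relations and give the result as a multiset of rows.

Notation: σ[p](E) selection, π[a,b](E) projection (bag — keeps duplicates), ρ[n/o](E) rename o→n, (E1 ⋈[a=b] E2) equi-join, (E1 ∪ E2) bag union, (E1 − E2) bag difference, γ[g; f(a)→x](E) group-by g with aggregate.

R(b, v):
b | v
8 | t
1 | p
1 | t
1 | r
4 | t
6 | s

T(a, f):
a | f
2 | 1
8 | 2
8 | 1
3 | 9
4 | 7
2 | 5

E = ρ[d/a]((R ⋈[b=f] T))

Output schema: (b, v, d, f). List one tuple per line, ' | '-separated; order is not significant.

Row counts bottom-up:
  R → 6
  T → 6
  (R ⋈[b=f] T) → 6
  ρ[d/a]((R ⋈[b=f] T)) → 6

== RESULT ==
b | v | d | f
1 | p | 2 | 1
1 | p | 8 | 1
1 | r | 2 | 1
1 | r | 8 | 1
1 | t | 2 | 1
1 | t | 8 | 1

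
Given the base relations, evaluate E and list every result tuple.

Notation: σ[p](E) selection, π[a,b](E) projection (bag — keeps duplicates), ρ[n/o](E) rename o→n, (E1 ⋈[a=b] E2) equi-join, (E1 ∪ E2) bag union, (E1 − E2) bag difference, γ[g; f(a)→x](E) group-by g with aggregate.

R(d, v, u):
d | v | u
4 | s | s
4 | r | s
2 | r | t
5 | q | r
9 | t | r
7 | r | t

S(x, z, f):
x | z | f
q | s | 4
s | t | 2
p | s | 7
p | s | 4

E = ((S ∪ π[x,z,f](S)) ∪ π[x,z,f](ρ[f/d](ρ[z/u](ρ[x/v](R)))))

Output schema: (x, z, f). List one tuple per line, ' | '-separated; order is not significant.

Row counts bottom-up:
  S → 4
  S → 4
  π[x,z,f](S) → 4
  (S ∪ π[x,z,f](S)) → 8
  R → 6
  ρ[x/v](R) → 6
  ρ[z/u](ρ[x/v](R)) → 6
  ρ[f/d](ρ[z/u](ρ[x/v](R))) → 6
  π[x,z,f](ρ[f/d](ρ[z/u](ρ[x/v](R)))) → 6
  ((S ∪ π[x,z,f](S)) ∪ π[x,z,f](ρ[f/d](ρ[z/u](ρ[x/v](R))))) → 14

== RESULT ==
x | z | f
p | s | 4
p | s | 4
p | s | 7
p | s | 7
q | r | 5
q | s | 4
q | s | 4
r | s | 4
r | t | 2
r | t | 7
s | s | 4
s | t | 2
s | t | 2
t | r | 9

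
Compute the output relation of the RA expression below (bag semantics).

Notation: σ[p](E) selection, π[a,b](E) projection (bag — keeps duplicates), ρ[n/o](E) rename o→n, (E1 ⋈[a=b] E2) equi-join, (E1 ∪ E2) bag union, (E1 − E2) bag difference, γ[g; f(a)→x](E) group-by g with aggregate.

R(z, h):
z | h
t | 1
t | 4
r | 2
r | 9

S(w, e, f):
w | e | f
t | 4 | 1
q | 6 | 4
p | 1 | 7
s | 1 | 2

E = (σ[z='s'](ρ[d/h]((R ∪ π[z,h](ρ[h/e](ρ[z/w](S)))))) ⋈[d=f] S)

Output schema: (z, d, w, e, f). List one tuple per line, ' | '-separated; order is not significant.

Row counts bottom-up:
  R → 4
  S → 4
  ρ[z/w](S) → 4
  ρ[h/e](ρ[z/w](S)) → 4
  π[z,h](ρ[h/e](ρ[z/w](S))) → 4
  (R ∪ π[z,h](ρ[h/e](ρ[z/w](S)))) → 8
  ρ[d/h]((R ∪ π[z,h](ρ[h/e](ρ[z/w](S))))) → 8
  σ[z='s'](ρ[d/h]((R ∪ π[z,h](ρ[h/e](ρ[z/w](S)))))) → 1
  S → 4
  (σ[z='s'](ρ[d/h]((R ∪ π[z,h](ρ[h/e](ρ[z/w](S)))))) ⋈[d=f] S) → 1

== RESULT ==
z | d | w | e | f
s | 1 | t | 4 | 1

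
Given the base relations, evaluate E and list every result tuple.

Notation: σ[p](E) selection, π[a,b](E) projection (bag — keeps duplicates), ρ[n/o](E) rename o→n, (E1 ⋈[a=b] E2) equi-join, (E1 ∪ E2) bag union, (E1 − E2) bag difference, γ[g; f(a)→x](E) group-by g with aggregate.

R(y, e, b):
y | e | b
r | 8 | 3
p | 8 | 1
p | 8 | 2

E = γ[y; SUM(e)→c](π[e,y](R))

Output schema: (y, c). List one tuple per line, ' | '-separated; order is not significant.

Stepwise |·|:
  R → 3
  π[e,y](R) → 3
  γ[y; SUM(e)→c](π[e,y](R)) → 2

== RESULT ==
y | c
p | 16
r | 8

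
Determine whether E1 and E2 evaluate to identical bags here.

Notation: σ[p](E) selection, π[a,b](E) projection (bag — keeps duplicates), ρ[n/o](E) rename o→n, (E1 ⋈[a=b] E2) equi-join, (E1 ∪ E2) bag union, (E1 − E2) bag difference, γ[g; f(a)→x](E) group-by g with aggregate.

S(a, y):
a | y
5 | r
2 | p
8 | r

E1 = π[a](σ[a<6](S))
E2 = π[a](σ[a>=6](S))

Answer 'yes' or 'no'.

E1 subexpression sizes:
  S → 3
  σ[a<6](S) → 2
  π[a](σ[a<6](S)) → 2
E2 subexpression sizes:
  S → 3
  σ[a>=6](S) → 1
  π[a](σ[a>=6](S)) → 1

E1 result:
a
2
5
E2 result:
a
8
Witness: (2,) appears 1× in E1 but 0× in E2.

no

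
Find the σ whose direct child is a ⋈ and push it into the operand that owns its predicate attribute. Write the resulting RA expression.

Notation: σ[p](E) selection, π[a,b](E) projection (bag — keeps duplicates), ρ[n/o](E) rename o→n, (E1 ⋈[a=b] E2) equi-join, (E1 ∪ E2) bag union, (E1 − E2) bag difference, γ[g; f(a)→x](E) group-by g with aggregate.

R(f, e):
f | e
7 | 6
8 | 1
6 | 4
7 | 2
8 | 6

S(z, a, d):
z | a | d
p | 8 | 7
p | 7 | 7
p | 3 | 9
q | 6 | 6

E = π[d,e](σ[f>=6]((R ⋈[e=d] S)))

σ filters on f, owned by the left side.
E' = π[d,e]((σ[f>=6](R) ⋈[e=d] S))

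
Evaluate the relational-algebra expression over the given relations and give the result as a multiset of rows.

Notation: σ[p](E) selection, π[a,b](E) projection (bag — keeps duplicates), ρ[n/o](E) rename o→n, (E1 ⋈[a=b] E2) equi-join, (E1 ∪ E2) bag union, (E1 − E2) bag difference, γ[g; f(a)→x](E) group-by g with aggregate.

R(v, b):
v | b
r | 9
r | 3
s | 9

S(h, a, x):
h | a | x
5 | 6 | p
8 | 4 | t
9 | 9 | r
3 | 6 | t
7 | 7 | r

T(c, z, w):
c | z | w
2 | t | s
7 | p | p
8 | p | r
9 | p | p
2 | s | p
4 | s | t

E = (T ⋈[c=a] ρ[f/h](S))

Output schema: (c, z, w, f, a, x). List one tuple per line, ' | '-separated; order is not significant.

Subexpression sizes:
  T → 6
  S → 5
  ρ[f/h](S) → 5
  (T ⋈[c=a] ρ[f/h](S)) → 3

== RESULT ==
c | z | w | f | a | x
4 | s | t | 8 | 4 | t
7 | p | p | 7 | 7 | r
9 | p | p | 9 | 9 | r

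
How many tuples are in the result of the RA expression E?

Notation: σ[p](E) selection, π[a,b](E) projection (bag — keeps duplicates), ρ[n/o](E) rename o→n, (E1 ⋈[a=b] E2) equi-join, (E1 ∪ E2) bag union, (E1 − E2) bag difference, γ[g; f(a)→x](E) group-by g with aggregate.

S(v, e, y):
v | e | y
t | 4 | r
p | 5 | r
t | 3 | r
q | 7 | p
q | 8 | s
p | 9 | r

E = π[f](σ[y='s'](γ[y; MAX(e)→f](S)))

Subexpression sizes:
  S → 6
  γ[y; MAX(e)→f](S) → 3
  σ[y='s'](γ[y; MAX(e)→f](S)) → 1
  π[f](σ[y='s'](γ[y; MAX(e)→f](S))) → 1

|E| = 1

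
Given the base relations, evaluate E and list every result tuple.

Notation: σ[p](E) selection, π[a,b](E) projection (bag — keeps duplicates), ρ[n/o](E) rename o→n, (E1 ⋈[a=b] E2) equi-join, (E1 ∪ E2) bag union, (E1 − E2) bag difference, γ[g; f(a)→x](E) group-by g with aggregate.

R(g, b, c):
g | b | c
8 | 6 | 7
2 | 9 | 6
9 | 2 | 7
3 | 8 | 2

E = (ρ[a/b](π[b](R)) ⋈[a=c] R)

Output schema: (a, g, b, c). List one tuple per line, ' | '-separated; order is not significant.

Per-node cardinality:
  R → 4
  π[b](R) → 4
  ρ[a/b](π[b](R)) → 4
  R → 4
  (ρ[a/b](π[b](R)) ⋈[a=c] R) → 2

== RESULT ==
a | g | b | c
2 | 3 | 8 | 2
6 | 2 | 9 | 6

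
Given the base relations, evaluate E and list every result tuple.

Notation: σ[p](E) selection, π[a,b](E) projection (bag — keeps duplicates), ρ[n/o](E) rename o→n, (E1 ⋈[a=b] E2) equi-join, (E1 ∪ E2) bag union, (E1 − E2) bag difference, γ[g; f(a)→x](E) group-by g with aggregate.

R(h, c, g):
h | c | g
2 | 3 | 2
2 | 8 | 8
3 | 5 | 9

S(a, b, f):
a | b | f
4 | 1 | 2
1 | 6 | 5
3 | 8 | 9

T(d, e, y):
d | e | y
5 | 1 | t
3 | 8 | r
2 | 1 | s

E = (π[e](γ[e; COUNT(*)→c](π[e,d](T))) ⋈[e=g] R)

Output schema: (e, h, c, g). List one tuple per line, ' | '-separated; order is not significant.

Stepwise |·|:
  T → 3
  π[e,d](T) → 3
  γ[e; COUNT(*)→c](π[e,d](T)) → 2
  π[e](γ[e; COUNT(*)→c](π[e,d](T))) → 2
  R → 3
  (π[e](γ[e; COUNT(*)→c](π[e,d](T))) ⋈[e=g] R) → 1

== RESULT ==
e | h | c | g
8 | 2 | 8 | 8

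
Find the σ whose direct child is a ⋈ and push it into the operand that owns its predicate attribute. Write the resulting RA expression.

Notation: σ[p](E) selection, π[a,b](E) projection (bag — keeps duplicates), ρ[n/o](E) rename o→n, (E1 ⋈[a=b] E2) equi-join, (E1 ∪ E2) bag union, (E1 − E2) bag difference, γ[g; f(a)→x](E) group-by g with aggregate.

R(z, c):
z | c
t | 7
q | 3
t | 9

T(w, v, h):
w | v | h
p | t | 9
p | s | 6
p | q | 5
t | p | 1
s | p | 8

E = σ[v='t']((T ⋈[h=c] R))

σ filters on v, owned by the left side.
E' = (σ[v='t'](T) ⋈[h=c] R)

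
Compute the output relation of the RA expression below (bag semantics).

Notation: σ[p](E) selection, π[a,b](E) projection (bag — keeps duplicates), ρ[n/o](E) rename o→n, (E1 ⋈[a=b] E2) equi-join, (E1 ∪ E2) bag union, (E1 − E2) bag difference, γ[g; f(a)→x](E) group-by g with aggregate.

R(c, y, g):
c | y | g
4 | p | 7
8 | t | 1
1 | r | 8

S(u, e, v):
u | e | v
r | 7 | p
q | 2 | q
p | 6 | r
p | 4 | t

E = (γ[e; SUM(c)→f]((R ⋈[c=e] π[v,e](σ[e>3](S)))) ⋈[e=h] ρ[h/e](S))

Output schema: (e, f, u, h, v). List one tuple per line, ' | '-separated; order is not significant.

Row counts bottom-up:
  R → 3
  S → 4
  σ[e>3](S) → 3
  π[v,e](σ[e>3](S)) → 3
  (R ⋈[c=e] π[v,e](σ[e>3](S))) → 1
  γ[e; SUM(c)→f]((R ⋈[c=e] π[v,e](σ[e>3](S)))) → 1
  S → 4
  ρ[h/e](S) → 4
  (γ[e; SUM(c)→f]((R ⋈[c=e] π[v,e](σ[e>3](S)))) ⋈[e=h] ρ[h/e](S)) → 1

== RESULT ==
e | f | u | h | v
4 | 4 | p | 4 | t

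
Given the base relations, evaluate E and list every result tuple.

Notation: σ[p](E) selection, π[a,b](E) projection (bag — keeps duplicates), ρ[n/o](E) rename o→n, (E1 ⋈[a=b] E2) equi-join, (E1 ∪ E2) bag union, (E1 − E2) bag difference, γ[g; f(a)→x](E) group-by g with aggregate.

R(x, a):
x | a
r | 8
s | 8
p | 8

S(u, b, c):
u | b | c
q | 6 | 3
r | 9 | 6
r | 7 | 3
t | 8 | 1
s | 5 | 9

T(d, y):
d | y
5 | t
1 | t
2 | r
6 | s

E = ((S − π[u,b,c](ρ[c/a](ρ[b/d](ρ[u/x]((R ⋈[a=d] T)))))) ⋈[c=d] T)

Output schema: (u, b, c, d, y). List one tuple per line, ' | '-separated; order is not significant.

Subexpression sizes:
  S → 5
  R → 3
  T → 4
  (R ⋈[a=d] T) → 0
  ρ[u/x]((R ⋈[a=d] T)) → 0
  ρ[b/d](ρ[u/x]((R ⋈[a=d] T))) → 0
  ρ[c/a](ρ[b/d](ρ[u/x]((R ⋈[a=d] T)))) → 0
  π[u,b,c](ρ[c/a](ρ[b/d](ρ[u/x]((R ⋈[a=d] T))))) → 0
  (S − π[u,b,c](ρ[c/a](ρ[b/d](ρ[u/x]((R ⋈[a=d] T)))))) → 5
  T → 4
  ((S − π[u,b,c](ρ[c/a](ρ[b/d](ρ[u/x]((R ⋈[a=d] T)))))) ⋈[c=d] T) → 2

== RESULT ==
u | b | c | d | y
r | 9 | 6 | 6 | s
t | 8 | 1 | 1 | t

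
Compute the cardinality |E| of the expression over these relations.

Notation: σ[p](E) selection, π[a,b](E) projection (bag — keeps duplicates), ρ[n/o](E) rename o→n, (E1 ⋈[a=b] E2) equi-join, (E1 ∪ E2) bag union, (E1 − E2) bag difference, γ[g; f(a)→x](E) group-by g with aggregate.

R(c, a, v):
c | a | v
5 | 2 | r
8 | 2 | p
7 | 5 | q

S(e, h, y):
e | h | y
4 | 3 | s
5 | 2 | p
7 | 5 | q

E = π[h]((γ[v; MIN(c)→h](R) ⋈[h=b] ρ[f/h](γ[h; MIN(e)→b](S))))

Stepwise |·|:
  R → 3
  γ[v; MIN(c)→h](R) → 3
  S → 3
  γ[h; MIN(e)→b](S) → 3
  ρ[f/h](γ[h; MIN(e)→b](S)) → 3
  (γ[v; MIN(c)→h](R) ⋈[h=b] ρ[f/h](γ[h; MIN(e)→b](S))) → 2
  π[h]((γ[v; MIN(c)→h](R) ⋈[h=b] ρ[f/h](γ[h; MIN(e)→b](S)))) → 2

|E| = 2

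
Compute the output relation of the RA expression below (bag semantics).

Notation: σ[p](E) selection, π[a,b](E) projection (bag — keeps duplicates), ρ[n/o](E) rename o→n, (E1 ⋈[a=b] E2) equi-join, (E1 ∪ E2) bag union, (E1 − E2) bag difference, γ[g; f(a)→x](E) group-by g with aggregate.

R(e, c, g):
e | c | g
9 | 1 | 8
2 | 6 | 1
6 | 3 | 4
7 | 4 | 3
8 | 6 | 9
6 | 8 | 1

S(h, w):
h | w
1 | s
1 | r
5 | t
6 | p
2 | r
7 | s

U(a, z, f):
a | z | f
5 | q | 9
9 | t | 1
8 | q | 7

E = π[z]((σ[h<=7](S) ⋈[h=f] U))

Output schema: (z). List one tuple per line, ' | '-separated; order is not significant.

Subexpression sizes:
  S → 6
  σ[h<=7](S) → 6
  U → 3
  (σ[h<=7](S) ⋈[h=f] U) → 3
  π[z]((σ[h<=7](S) ⋈[h=f] U)) → 3

== RESULT ==
z
q
t
t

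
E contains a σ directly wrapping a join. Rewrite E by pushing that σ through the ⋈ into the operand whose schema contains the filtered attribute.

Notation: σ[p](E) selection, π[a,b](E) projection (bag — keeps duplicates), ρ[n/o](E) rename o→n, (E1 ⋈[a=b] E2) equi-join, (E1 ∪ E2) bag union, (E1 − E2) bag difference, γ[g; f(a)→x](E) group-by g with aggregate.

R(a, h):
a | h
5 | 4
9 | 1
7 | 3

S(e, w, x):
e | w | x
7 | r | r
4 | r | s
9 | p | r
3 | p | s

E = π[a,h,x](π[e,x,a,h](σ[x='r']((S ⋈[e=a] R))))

σ filters on x, owned by the left side.
E' = π[a,h,x](π[e,x,a,h]((σ[x='r'](S) ⋈[e=a] R)))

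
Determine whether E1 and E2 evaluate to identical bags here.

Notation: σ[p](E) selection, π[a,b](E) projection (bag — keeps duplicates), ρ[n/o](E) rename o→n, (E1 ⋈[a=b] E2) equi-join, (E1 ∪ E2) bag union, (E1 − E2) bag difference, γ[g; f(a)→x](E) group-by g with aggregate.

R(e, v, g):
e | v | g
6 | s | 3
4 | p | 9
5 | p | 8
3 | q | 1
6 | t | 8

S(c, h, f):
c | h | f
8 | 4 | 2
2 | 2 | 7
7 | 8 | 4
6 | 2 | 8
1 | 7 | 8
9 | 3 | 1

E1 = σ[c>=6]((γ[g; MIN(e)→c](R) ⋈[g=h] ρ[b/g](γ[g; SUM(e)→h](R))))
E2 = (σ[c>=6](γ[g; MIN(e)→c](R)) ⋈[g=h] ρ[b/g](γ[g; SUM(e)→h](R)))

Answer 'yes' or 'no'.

E1 subexpression sizes:
  R → 5
  γ[g; MIN(e)→c](R) → 4
  R → 5
  γ[g; SUM(e)→h](R) → 4
  ρ[b/g](γ[g; SUM(e)→h](R)) → 4
  (γ[g; MIN(e)→c](R) ⋈[g=h] ρ[b/g](γ[g; SUM(e)→h](R))) → 1
  σ[c>=6]((γ[g; MIN(e)→c](R) ⋈[g=h] ρ[b/g](γ[g; SUM(e)→h](R)))) → 1
E2 subexpression sizes:
  R → 5
  γ[g; MIN(e)→c](R) → 4
  σ[c>=6](γ[g; MIN(e)→c](R)) → 1
  R → 5
  γ[g; SUM(e)→h](R) → 4
  ρ[b/g](γ[g; SUM(e)→h](R)) → 4
  (σ[c>=6](γ[g; MIN(e)→c](R)) ⋈[g=h] ρ[b/g](γ[g; SUM(e)→h](R))) → 1

E1 and E2 produce the same multiset:
g | c | b | h
3 | 6 | 1 | 3

yes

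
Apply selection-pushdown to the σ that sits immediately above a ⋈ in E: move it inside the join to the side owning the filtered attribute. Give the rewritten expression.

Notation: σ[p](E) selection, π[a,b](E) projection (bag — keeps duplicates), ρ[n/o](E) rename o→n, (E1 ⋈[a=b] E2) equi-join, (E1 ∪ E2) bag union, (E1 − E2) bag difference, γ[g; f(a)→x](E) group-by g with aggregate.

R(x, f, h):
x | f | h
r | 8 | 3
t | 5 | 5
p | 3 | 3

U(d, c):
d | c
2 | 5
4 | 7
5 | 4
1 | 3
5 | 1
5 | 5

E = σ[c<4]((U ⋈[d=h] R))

σ filters on c, owned by the left side.
E' = (σ[c<4](U) ⋈[d=h] R)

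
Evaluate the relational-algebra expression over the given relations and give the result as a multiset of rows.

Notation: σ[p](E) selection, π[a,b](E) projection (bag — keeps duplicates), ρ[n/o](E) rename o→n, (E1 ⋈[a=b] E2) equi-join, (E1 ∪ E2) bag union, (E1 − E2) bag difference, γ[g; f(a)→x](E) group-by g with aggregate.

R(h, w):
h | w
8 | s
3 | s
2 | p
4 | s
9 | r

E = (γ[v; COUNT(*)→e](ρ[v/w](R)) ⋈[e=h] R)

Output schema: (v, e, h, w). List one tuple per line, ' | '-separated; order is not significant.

Per-node cardinality:
  R → 5
  ρ[v/w](R) → 5
  γ[v; COUNT(*)→e](ρ[v/w](R)) → 3
  R → 5
  (γ[v; COUNT(*)→e](ρ[v/w](R)) ⋈[e=h] R) → 1

== RESULT ==
v | e | h | w
s | 3 | 3 | s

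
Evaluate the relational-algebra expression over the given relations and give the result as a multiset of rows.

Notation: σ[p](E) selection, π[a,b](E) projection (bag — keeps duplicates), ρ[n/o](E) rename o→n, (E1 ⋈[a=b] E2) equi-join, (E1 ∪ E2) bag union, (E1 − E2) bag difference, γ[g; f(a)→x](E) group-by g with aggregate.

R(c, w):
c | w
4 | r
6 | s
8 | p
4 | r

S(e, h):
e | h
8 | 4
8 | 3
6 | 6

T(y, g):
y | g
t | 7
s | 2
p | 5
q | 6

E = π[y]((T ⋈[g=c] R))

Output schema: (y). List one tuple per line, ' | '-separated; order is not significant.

Subexpression sizes:
  T → 4
  R → 4
  (T ⋈[g=c] R) → 1
  π[y]((T ⋈[g=c] R)) → 1

== RESULT ==
y
q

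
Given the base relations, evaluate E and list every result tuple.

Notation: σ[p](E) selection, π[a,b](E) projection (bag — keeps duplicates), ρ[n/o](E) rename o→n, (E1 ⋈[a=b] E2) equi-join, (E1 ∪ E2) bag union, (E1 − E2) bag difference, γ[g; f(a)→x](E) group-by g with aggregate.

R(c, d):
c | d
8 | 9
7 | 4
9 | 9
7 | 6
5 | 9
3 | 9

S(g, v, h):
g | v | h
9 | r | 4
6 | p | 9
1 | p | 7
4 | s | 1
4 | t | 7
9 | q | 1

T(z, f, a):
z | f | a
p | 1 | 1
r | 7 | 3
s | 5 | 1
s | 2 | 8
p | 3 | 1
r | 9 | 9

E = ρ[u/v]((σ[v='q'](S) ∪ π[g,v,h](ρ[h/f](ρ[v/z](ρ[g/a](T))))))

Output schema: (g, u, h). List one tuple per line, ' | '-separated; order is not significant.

Row counts bottom-up:
  S → 6
  σ[v='q'](S) → 1
  T → 6
  ρ[g/a](T) → 6
  ρ[v/z](ρ[g/a](T)) → 6
  ρ[h/f](ρ[v/z](ρ[g/a](T))) → 6
  π[g,v,h](ρ[h/f](ρ[v/z](ρ[g/a](T)))) → 6
  (σ[v='q'](S) ∪ π[g,v,h](ρ[h/f](ρ[v/z](ρ[g/a](T))))) → 7
  ρ[u/v]((σ[v='q'](S) ∪ π[g,v,h](ρ[h/f](ρ[v/z](ρ[g/a](T)))))) → 7

== RESULT ==
g | u | h
1 | p | 1
1 | p | 3
1 | s | 5
3 | r | 7
8 | s | 2
9 | q | 1
9 | r | 9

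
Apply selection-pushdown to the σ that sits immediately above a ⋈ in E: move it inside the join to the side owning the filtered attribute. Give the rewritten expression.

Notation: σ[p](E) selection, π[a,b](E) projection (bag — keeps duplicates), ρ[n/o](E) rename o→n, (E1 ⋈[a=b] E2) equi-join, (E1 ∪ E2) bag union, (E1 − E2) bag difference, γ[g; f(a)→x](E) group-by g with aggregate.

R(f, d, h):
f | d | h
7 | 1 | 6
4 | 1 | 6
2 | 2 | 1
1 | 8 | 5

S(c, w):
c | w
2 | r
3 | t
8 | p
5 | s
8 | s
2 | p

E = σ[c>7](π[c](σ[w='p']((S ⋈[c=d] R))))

σ filters on w, owned by the left side.
E' = σ[c>7](π[c]((σ[w='p'](S) ⋈[c=d] R)))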